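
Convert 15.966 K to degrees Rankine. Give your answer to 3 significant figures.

28.7 °R

°R = K × 9/5.
Applying the formula gives 28.7 °R.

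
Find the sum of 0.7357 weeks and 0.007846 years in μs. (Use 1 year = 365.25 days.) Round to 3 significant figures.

6.93e+11 μs

0.7357 wk = 4.44951e+11 μs and 0.007846 yr = 2.47601e+11 μs.
4.44951e+11 + 2.47601e+11 ≈ 6.93e+11 μs.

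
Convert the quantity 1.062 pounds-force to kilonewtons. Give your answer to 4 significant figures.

0.004724 kN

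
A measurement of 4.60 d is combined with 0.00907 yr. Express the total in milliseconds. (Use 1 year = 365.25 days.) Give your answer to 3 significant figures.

4.60 d = 3.97440e+8 ms and 0.00907 yr = 2.86227e+8 ms.
3.97440e+8 + 2.86227e+8 ≈ 6.84e+8 ms.

6.84e+8 ms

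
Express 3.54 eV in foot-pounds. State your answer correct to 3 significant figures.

1 eV = 1.18170e-19 ft·lbf.
So 3.54 × 1.18170e-19 ≈ 4.18e-19 ft·lbf.

4.18e-19 ft·lbf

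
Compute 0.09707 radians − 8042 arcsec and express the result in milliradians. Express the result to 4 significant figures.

58.08 milliradians

0.09707 rad = 97.0700 mrad and 8042 arcsec = 38.9887 mrad.
97.0700 − 38.9887 ≈ 58.08 mrad.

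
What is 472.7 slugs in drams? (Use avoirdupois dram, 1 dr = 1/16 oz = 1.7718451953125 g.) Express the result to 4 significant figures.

1 slug = 8236.56 dr.
So 472.7 × 8236.56 ≈ 3.893e+6 dr.

3.893e+6 dr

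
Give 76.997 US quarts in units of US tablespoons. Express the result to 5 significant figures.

4927.8 US tablespoons

1 US qt = 64.0000 US tablespoons.
Thus 76.997 × 64.0000 ≈ 4927.8 US tbsp.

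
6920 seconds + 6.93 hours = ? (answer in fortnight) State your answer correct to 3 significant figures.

0.0263 fortnights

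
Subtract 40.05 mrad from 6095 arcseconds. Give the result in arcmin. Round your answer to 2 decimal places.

-36.10 arcmin

6095 arcsec = 101.583 arcmin and 40.05 mrad = 137.682 arcmin.
101.583 − 137.682 ≈ -36.10 arcmin.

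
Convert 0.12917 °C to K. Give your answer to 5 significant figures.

273.28 kelvins

K = °C + 273.15.
Applying the formula gives 273.28 K.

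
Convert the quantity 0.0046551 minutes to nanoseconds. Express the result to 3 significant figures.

2.79 × 10^8 ns

1 minute = 6.00000 × 10^10 nanoseconds.
So 0.0046551 × 6.00000 × 10^10 ≈ 2.79 × 10^8 ns.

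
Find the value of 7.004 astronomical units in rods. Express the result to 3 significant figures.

2.08 × 10^11 rod

1 au = 2.97459 × 10^10 rod.
So 7.004 × 2.97459 × 10^10 ≈ 2.08 × 10^11 rod.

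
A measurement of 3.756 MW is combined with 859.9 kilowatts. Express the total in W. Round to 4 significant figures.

4.616 × 10^6 watts

3.756 MW = 3.75600 × 10^6 W and 859.9 kW = 859900 W.
3.75600 × 10^6 + 859900 ≈ 4.616 × 10^6 W.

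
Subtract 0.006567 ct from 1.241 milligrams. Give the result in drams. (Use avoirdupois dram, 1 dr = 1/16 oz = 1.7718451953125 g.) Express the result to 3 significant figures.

1.241 mg = 0.000700400 dr and 0.006567 ct = 0.000741261 dr.
0.000700400 − 0.000741261 ≈ -4.09e-5 dr.

-4.09e-5 dr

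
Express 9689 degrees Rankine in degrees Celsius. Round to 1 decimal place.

5109.6 °C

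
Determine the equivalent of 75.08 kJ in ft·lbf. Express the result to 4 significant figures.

55380 ft·lbf

1 kilojoule = 737.562 foot-pounds.
Then 75.08 × 737.562 ≈ 55380 ft·lbf.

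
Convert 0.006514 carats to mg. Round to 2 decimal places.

1.30 mg

1 carat = 200.000 milligrams.
0.006514 × 200.000 ≈ 1.30 mg.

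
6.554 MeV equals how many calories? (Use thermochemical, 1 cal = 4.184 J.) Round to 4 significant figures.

2.510e-13 calories

1 MeV = 3.82929e-14 cal.
Thus 6.554 × 3.82929e-14 ≈ 2.510e-13 cal.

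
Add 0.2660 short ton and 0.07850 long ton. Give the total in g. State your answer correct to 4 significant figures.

0.2660 short ton = 241311 g and 0.07850 long ton = 79759.7 g.
241311 + 79759.7 ≈ 321100 g.

321100 g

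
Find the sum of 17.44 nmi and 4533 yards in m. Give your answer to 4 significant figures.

36440 m

17.44 nmi = 32298.9 m and 4533 yd = 4144.98 m.
32298.9 + 4144.98 ≈ 36440 m.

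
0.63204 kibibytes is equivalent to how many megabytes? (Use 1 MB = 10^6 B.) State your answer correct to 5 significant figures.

0.00064721 megabytes

1 kibibyte = 0.00102400 MB.
Thus 0.63204 × 0.00102400 ≈ 0.00064721 MB.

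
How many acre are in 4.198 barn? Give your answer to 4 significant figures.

1.037e-31 acres

1 barn = 2.47105e-32 acre.
So 4.198 × 2.47105e-32 ≈ 1.037e-31 acre.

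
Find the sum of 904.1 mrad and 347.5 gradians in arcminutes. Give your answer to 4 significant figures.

904.1 mrad = 3108.07 arcmin and 347.5 grad = 18765.0 arcmin.
3108.07 + 18765.0 ≈ 21870 arcmin.

21870 arcminutes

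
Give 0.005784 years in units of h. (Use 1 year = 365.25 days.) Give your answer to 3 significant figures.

50.7 hours

1 year = 8766.00 hours.
0.005784 × 8766.00 ≈ 50.7 h.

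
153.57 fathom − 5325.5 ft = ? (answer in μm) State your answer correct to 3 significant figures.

153.57 fathom = 2.80849e+8 μm and 5325.5 ft = 1.62321e+9 μm.
2.80849e+8 − 1.62321e+9 ≈ -1.34e+9 μm.

-1.34e+9 μm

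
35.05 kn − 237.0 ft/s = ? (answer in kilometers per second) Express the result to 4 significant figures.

-0.05421 km/s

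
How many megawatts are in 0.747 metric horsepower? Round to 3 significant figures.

1 metric horsepower = 0.000735499 megawatts.
Thus 0.747 × 0.000735499 ≈ 0.000549 MW.

0.000549 MW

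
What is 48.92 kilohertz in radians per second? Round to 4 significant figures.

1 kilohertz = 6283.19 radians per second.
Then 48.92 × 6283.19 ≈ 307400 rad/s.

307400 rad/s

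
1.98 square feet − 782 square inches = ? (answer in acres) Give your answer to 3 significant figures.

-7.92e-5 acre

1.98 ft² = 4.54545e-5 acre and 782 in² = 0.000124668 acre.
4.54545e-5 − 0.000124668 ≈ -7.92e-5 acre.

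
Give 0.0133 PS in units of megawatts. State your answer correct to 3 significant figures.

9.78e-6 MW

1 metric horsepower = 0.000735499 megawatts.
Then 0.0133 × 0.000735499 ≈ 9.78e-6 MW.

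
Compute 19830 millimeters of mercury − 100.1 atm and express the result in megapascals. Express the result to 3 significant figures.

-7.50 MPa

19830 mmHg = 2.64378 MPa and 100.1 atm = 10.1426 MPa.
2.64378 − 10.1426 ≈ -7.50 MPa.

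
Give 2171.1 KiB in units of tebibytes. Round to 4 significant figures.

2.022 × 10^-6 TiB

1 KiB = 9.31323 × 10^-10 TiB.
2171.1 × 9.31323 × 10^-10 ≈ 2.022 × 10^-6 TiB.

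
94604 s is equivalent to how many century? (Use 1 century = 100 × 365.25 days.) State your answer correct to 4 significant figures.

2.998 × 10^-5 century

1 second = 3.16881 × 10^-10 century.
Then 94604 × 3.16881 × 10^-10 ≈ 2.998 × 10^-5 century.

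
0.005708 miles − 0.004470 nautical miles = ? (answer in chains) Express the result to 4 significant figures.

0.04512 chains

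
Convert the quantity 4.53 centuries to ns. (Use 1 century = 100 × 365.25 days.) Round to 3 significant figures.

1.43e+19 nanoseconds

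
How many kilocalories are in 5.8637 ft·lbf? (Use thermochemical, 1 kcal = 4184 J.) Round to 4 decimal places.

0.0019 kcal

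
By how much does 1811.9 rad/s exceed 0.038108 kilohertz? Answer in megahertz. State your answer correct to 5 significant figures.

0.00025026 MHz

1811.9 rad/s = 0.0002883728 MHz and 0.038108 kHz = 3.810800 × 10^-5 MHz.
0.0002883728 − 3.810800 × 10^-5 ≈ 0.00025026 MHz.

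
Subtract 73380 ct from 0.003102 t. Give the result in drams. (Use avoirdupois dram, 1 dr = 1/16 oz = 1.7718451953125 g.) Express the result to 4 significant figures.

0.003102 t = 1750.72 dr and 73380 ct = 8282.89 dr.
1750.72 − 8282.89 ≈ -6532 dr.

-6532 dr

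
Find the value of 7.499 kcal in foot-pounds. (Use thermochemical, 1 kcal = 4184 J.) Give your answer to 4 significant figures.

1 kcal = 3085.96 ft·lbf.
7.499 × 3085.96 ≈ 23140 ft·lbf.

23140 ft·lbf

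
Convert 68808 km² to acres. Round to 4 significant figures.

1 square kilometer = 247.105 acre.
So 68808 × 247.105 ≈ 1.700 × 10^7 acre.

1.700 × 10^7 acre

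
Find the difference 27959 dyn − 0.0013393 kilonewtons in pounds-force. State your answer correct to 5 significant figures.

27959 dyn = 0.0628543 lbf and 0.0013393 kN = 0.301087 lbf.
0.0628543 − 0.301087 ≈ -0.23823 lbf.

-0.23823 pounds-force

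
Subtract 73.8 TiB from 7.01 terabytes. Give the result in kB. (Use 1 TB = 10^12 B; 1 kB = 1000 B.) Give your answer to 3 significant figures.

7.01 TB = 7.01000 × 10^9 kB and 73.8 TiB = 8.11440 × 10^10 kB.
7.01000 × 10^9 − 8.11440 × 10^10 ≈ -7.41 × 10^10 kB.

-7.41 × 10^10 kilobytes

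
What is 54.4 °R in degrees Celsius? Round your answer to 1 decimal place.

°R = (°C + 273.15) × 9/5.
Applying the formula gives -242.9 °C.

-242.9 °C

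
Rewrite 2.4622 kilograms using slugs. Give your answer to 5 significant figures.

0.16871 slug

1 kg = 0.0685218 slug.
So 2.4622 × 0.0685218 ≈ 0.16871 slug.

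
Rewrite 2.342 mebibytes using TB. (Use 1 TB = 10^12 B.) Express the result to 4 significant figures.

1 MiB = 1.04858 × 10^-6 terabytes.
2.342 × 1.04858 × 10^-6 ≈ 2.456 × 10^-6 TB.

2.456 × 10^-6 terabytes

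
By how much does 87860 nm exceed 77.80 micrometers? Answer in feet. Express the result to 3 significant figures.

3.30 × 10^-5 ft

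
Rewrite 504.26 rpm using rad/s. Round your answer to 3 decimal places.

52.806 radians per second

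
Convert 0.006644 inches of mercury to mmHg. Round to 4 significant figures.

0.1688 millimeters of mercury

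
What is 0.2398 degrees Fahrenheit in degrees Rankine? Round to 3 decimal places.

459.910 °R

°R = °F + 459.67.
Applying the formula gives 459.910 °R.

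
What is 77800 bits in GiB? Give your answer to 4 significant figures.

9.057e-6 gibibytes

1 bit = 1.16415e-10 gibibytes.
Thus 77800 × 1.16415e-10 ≈ 9.057e-6 GiB.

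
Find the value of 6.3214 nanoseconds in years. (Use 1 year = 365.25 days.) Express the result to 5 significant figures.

2.0031 × 10^-16 yr

1 ns = 3.16881 × 10^-17 yr.
Then 6.3214 × 3.16881 × 10^-17 ≈ 2.0031 × 10^-16 yr.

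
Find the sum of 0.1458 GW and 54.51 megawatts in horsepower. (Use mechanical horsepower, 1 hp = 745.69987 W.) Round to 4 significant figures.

268600 horsepower

0.1458 GW = 195521 hp and 54.51 MW = 73099.1 hp.
195521 + 73099.1 ≈ 268600 hp.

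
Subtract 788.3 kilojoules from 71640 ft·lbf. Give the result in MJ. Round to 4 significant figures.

-0.6912 megajoules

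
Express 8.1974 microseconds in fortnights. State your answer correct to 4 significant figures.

6.777e-12 fortnight

1 microsecond = 8.26720e-13 fortnights.
Then 8.1974 × 8.26720e-13 ≈ 6.777e-12 fortnight.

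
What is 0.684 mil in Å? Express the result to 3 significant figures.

174000 Å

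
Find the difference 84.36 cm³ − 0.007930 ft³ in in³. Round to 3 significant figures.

84.36 cm³ = 5.14796 in³ and 0.007930 ft³ = 13.7030 in³.
5.14796 − 13.7030 ≈ -8.56 in³.

-8.56 in³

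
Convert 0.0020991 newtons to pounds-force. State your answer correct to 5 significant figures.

1 newton = 0.224809 pounds-force.
0.0020991 × 0.224809 ≈ 0.00047190 lbf.

0.00047190 lbf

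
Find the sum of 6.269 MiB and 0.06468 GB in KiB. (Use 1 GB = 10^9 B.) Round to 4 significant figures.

6.269 MiB = 6419.46 KiB and 0.06468 GB = 63164.1 KiB.
6419.46 + 63164.1 ≈ 69580 KiB.

69580 KiB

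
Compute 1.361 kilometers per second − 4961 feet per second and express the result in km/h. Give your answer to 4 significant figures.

1.361 km/s = 4899.60 km/h and 4961 ft/s = 5443.61 km/h.
4899.60 − 5443.61 ≈ -544.0 km/h.

-544.0 kilometers per hour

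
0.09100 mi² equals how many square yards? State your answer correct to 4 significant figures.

1 mi² = 3.09760 × 10^6 yd².
Thus 0.09100 × 3.09760 × 10^6 ≈ 281900 yd².

281900 yd²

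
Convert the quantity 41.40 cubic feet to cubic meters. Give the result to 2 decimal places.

1.17 cubic meters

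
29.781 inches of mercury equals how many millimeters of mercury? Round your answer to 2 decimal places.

756.44 mmHg

1 inHg = 25.4000 millimeters of mercury.
29.781 × 25.4000 ≈ 756.44 mmHg.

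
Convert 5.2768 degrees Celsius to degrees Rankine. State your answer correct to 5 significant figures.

501.17 degrees Rankine

°R = (°C + 273.15) × 9/5.
Applying the formula gives 501.17 °R.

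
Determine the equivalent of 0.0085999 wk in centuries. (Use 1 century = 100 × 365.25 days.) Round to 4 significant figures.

1 week = 0.000191650 century.
Thus 0.0085999 × 0.000191650 ≈ 1.648 × 10^-6 century.

1.648 × 10^-6 century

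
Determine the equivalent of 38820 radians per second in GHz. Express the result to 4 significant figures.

6.178 × 10^-6 GHz

1 radian per second = 1.59155 × 10^-10 GHz.
Thus 38820 × 1.59155 × 10^-10 ≈ 6.178 × 10^-6 GHz.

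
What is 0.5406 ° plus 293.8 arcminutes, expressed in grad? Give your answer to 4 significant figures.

6.041 grad

0.5406 ° = 0.600667 grad and 293.8 arcmin = 5.44074 grad.
0.600667 + 5.44074 ≈ 6.041 grad.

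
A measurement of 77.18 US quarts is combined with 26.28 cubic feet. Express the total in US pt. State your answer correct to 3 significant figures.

1730 US pt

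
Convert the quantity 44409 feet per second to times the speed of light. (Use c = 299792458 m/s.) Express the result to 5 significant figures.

1 foot per second = 1.01670 × 10^-9 c.
So 44409 × 1.01670 × 10^-9 ≈ 4.5151 × 10^-5 c.

4.5151 × 10^-5 c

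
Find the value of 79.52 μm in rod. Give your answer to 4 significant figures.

1.581 × 10^-5 rod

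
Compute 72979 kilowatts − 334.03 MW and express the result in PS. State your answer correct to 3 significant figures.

-355000 PS

72979 kW = 99223.8 PS and 334.03 MW = 454154 PS.
99223.8 − 454154 ≈ -355000 PS.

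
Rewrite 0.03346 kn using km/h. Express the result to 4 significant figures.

0.06197 kilometers per hour

1 kn = 1.85200 km/h.
Then 0.03346 × 1.85200 ≈ 0.06197 km/h.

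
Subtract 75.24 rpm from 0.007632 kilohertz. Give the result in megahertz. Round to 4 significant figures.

6.378e-6 MHz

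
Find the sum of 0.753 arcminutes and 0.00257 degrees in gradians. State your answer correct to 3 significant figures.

0.0168 grad

0.753 arcmin = 0.0139444 grad and 0.00257 ° = 0.00285556 grad.
0.0139444 + 0.00285556 ≈ 0.0168 grad.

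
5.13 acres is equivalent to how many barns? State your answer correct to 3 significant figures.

2.08 × 10^32 barns

1 acre = 4.04686 × 10^31 barns.
5.13 × 4.04686 × 10^31 ≈ 2.08 × 10^32 barn.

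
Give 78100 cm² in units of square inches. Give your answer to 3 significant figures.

1 cm² = 0.155000 in².
78100 × 0.155000 ≈ 12100 in².

12100 in²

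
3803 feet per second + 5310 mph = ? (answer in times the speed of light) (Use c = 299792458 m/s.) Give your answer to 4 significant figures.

1.178 × 10^-5 c

3803 ft/s = 3.86652 × 10^-6 c and 5310 mph = 7.91809 × 10^-6 c.
3.86652 × 10^-6 + 7.91809 × 10^-6 ≈ 1.178 × 10^-5 c.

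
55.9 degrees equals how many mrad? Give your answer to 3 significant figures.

976 mrad

1 degree = 17.4533 mrad.
55.9 × 17.4533 ≈ 976 mrad.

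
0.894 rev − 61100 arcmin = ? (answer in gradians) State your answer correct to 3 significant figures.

-774 gradians

0.894 rev = 357.600 grad and 61100 arcmin = 1131.48 grad.
357.600 − 1131.48 ≈ -774 grad.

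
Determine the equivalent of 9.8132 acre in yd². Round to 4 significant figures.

47500 yd²

1 acre = 4840.00 square yards.
9.8132 × 4840.00 ≈ 47500 yd².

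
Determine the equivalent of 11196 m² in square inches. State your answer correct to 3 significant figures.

1 square meter = 1550.00 square inches.
Thus 11196 × 1550.00 ≈ 1.74e+7 in².

1.74e+7 square inches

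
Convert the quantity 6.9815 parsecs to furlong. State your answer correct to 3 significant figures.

1 pc = 1.53388 × 10^14 furlongs.
6.9815 × 1.53388 × 10^14 ≈ 1.07 × 10^15 furlong.

1.07 × 10^15 furlong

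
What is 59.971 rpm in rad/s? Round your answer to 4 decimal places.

6.2801 rad/s

1 rpm = 0.10471976 rad/s.
59.971 × 0.10471976 ≈ 6.2801 rad/s.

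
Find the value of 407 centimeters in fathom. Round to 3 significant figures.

2.23 fathom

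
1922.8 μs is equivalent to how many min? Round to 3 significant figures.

1 μs = 1.66667e-8 min.
So 1922.8 × 1.66667e-8 ≈ 3.20e-5 min.

3.20e-5 min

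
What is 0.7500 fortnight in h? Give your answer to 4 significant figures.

1 fortnight = 336.000 h.
So 0.7500 × 336.000 ≈ 252.0 h.

252.0 h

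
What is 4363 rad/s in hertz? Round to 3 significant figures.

694 Hz

1 radian per second = 0.159155 hertz.
Then 4363 × 0.159155 ≈ 694 Hz.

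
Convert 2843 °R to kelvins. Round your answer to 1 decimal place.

1579.4 kelvins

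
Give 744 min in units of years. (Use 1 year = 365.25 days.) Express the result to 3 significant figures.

0.00141 years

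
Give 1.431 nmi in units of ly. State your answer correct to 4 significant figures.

1 nautical mile = 1.95757e-13 light-years.
So 1.431 × 1.95757e-13 ≈ 2.801e-13 ly.

2.801e-13 light-years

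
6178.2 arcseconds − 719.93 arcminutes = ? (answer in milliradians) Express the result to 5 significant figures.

-179.47 milliradians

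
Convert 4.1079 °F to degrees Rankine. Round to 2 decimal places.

463.78 °R

°R = °F + 459.67.
Applying the formula gives 463.78 °R.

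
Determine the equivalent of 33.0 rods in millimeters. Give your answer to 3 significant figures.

166000 millimeters

1 rod = 5029.20 mm.
So 33.0 × 5029.20 ≈ 166000 mm.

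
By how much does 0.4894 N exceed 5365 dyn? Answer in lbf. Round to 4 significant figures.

0.4894 N = 0.110021 lbf and 5365 dyn = 0.0120610 lbf.
0.110021 − 0.0120610 ≈ 0.09796 lbf.

0.09796 lbf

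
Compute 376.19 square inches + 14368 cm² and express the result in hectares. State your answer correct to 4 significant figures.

0.0001680 ha

376.19 in² = 2.42703e-5 ha and 14368 cm² = 0.000143680 ha.
2.42703e-5 + 0.000143680 ≈ 0.0001680 ha.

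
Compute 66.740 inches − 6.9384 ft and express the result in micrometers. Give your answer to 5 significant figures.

-419630 micrometers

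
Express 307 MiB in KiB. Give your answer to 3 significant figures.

314000 KiB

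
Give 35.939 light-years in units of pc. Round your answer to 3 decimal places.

11.019 pc

1 ly = 0.306601 parsecs.
So 35.939 × 0.306601 ≈ 11.019 pc.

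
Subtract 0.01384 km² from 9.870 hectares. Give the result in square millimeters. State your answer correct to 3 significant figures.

9.870 ha = 9.87000e+10 mm² and 0.01384 km² = 1.38400e+10 mm².
9.87000e+10 − 1.38400e+10 ≈ 8.49e+10 mm².

8.49e+10 square millimeters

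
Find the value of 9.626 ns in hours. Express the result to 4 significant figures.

2.674e-12 hours

1 ns = 2.77778e-13 h.
Then 9.626 × 2.77778e-13 ≈ 2.674e-12 h.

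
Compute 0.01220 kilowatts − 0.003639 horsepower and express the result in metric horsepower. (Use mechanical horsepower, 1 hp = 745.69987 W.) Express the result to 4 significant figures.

0.01220 kW = 0.0165874 PS and 0.003639 hp = 0.00368947 PS.
0.0165874 − 0.00368947 ≈ 0.01290 PS.

0.01290 PS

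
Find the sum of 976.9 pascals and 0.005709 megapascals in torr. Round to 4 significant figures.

976.9 Pa = 7.32735 torr and 0.005709 MPa = 42.8210 torr.
7.32735 + 42.8210 ≈ 50.15 torr.

50.15 torr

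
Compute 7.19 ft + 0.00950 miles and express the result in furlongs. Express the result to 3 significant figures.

7.19 ft = 0.0108939 furlong and 0.00950 mi = 0.0760000 furlong.
0.0108939 + 0.0760000 ≈ 0.0869 furlong.

0.0869 furlong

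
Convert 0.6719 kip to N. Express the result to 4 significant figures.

1 kip = 4448.22 N.
0.6719 × 4448.22 ≈ 2989 N.

2989 N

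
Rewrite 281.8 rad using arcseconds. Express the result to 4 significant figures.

5.813e+7 arcseconds

1 radian = 206265 arcsec.
Thus 281.8 × 206265 ≈ 5.813e+7 arcsec.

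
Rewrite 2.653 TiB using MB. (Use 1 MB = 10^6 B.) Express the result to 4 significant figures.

2.917 × 10^6 MB

1 tebibyte = 1.09951 × 10^6 MB.
So 2.653 × 1.09951 × 10^6 ≈ 2.917 × 10^6 MB.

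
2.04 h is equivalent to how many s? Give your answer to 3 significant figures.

7340 seconds

1 h = 3600.00 s.
Thus 2.04 × 3600.00 ≈ 7340 s.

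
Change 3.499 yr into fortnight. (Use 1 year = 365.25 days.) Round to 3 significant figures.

1 yr = 26.0893 fortnights.
3.499 × 26.0893 ≈ 91.3 fortnight.

91.3 fortnights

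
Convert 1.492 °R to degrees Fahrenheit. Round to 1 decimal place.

-458.2 °F

°R = °F + 459.67.
Applying the formula gives -458.2 °F.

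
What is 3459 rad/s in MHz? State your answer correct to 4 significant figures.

0.0005505 MHz

1 radian per second = 1.59155 × 10^-7 MHz.
Thus 3459 × 1.59155 × 10^-7 ≈ 0.0005505 MHz.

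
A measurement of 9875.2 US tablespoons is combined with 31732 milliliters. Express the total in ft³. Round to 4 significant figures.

9875.2 US tbsp = 5.15673 ft³ and 31732 mL = 1.12061 ft³.
5.15673 + 1.12061 ≈ 6.277 ft³.

6.277 ft³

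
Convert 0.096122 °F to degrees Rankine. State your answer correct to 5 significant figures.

459.77 °R

°R = °F + 459.67.
Applying the formula gives 459.77 °R.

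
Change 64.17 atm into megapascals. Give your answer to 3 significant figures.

6.50 MPa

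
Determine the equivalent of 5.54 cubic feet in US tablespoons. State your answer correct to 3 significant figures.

10600 US tablespoons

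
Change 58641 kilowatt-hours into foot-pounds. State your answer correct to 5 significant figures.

1.5570e+11 ft·lbf

1 kilowatt-hour = 2.65522e+6 ft·lbf.
So 58641 × 2.65522e+6 ≈ 1.5570e+11 ft·lbf.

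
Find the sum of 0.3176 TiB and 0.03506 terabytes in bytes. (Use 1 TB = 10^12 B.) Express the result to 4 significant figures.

0.3176 TiB = 3.49205 × 10^11 B and 0.03506 TB = 3.50600 × 10^10 B.
3.49205 × 10^11 + 3.50600 × 10^10 ≈ 3.843 × 10^11 B.

3.843 × 10^11 B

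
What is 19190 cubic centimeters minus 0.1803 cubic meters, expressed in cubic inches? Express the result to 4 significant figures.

19190 cm³ = 1171.05 in³ and 0.1803 m³ = 11002.6 in³.
1171.05 − 11002.6 ≈ -9832 in³.

-9832 in³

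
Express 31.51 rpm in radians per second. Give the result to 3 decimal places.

1 revolution per minute = 0.104720 rad/s.
So 31.51 × 0.104720 ≈ 3.300 rad/s.

3.300 radians per second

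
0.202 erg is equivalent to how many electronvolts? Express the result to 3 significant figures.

1.26e+11 eV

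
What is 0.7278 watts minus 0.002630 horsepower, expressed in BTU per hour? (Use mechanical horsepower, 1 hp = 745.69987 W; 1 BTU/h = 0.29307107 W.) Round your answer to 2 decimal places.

0.7278 W = 2.48336 BTU/h and 0.002630 hp = 6.69186 BTU/h.
2.48336 − 6.69186 ≈ -4.21 BTU/h.

-4.21 BTU/h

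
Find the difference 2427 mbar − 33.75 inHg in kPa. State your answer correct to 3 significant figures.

2427 mbar = 242.700 kPa and 33.75 inHg = 114.291 kPa.
242.700 − 114.291 ≈ 128 kPa.

128 kPa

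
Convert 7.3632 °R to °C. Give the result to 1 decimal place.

°R = (°C + 273.15) × 9/5.
Applying the formula gives -269.1 °C.

-269.1 °C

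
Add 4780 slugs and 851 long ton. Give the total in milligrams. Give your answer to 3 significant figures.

4780 slug = 6.97589 × 10^10 mg and 851 long ton = 8.64656 × 10^11 mg.
6.97589 × 10^10 + 8.64656 × 10^11 ≈ 9.34 × 10^11 mg.

9.34 × 10^11 mg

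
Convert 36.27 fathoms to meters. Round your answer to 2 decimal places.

66.33 meters

1 fathom = 1.82880 m.
Thus 36.27 × 1.82880 ≈ 66.33 m.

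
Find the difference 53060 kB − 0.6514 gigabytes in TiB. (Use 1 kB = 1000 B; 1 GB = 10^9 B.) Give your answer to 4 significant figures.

-0.0005442 tebibytes

53060 kB = 4.82578 × 10^-5 TiB and 0.6514 GB = 0.000592445 TiB.
4.82578 × 10^-5 − 0.000592445 ≈ -0.0005442 TiB.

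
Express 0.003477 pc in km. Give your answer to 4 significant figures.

1 pc = 3.08568 × 10^13 kilometers.
Then 0.003477 × 3.08568 × 10^13 ≈ 1.073 × 10^11 km.

1.073 × 10^11 km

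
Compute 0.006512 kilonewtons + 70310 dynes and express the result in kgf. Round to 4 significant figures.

0.7357 kilograms-force

0.006512 kN = 0.664039 kgf and 70310 dyn = 0.0716962 kgf.
0.664039 + 0.0716962 ≈ 0.7357 kgf.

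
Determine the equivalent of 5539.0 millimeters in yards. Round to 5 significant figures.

6.0575 yd

1 mm = 0.00109361 yd.
5539.0 × 0.00109361 ≈ 6.0575 yd.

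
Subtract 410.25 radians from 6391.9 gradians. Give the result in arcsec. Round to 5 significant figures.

-6.3910e+7 arcsec

6391.9 grad = 2.07098e+7 arcsec and 410.25 rad = 8.46201e+7 arcsec.
2.07098e+7 − 8.46201e+7 ≈ -6.3910e+7 arcsec.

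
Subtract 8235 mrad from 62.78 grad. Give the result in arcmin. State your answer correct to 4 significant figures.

62.78 grad = 3390.12 arcmin and 8235 mrad = 28309.8 arcmin.
3390.12 − 28309.8 ≈ -24920 arcmin.

-24920 arcmin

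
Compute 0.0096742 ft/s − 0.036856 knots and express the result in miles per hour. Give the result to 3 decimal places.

-0.036 miles per hour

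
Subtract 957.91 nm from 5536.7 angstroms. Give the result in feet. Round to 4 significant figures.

-1.326e-6 feet

5536.7 Å = 1.81650e-6 ft and 957.91 nm = 3.14275e-6 ft.
1.81650e-6 − 3.14275e-6 ≈ -1.326e-6 ft.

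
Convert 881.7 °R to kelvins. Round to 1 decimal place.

489.8 K

°R = K × 9/5.
Applying the formula gives 489.8 K.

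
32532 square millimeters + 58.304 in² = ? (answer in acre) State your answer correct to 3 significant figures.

32532 mm² = 8.03883 × 10^-6 acre and 58.304 in² = 9.29497 × 10^-6 acre.
8.03883 × 10^-6 + 9.29497 × 10^-6 ≈ 1.73 × 10^-5 acre.

1.73 × 10^-5 acre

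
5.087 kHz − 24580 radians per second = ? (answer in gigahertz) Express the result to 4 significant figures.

5.087 kHz = 5.08700 × 10^-6 GHz and 24580 rad/s = 3.91203 × 10^-6 GHz.
5.08700 × 10^-6 − 3.91203 × 10^-6 ≈ 1.175 × 10^-6 GHz.

1.175 × 10^-6 GHz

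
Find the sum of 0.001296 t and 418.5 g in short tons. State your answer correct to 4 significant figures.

0.001890 short ton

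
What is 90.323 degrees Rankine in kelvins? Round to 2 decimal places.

50.18 K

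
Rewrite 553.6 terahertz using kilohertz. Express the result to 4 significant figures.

5.536 × 10^11 kHz

1 THz = 1.00000 × 10^9 kHz.
So 553.6 × 1.00000 × 10^9 ≈ 5.536 × 10^11 kHz.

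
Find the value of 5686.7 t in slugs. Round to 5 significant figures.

1 metric ton = 68.5218 slug.
Then 5686.7 × 68.5218 ≈ 389660 slug.

389660 slug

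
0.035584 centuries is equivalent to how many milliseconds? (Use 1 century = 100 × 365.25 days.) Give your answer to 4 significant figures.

1.123e+11 milliseconds

1 century = 3.15576e+12 milliseconds.
So 0.035584 × 3.15576e+12 ≈ 1.123e+11 ms.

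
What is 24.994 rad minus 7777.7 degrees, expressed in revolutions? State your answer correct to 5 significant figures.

24.994 rad = 3.97792 rev and 7777.7 ° = 21.6047 rev.
3.97792 − 21.6047 ≈ -17.627 rev.

-17.627 revolutions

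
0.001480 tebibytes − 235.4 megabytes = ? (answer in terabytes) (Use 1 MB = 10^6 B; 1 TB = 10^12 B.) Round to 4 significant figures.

0.001392 TB

0.001480 TiB = 0.00162728 TB and 235.4 MB = 0.000235400 TB.
0.00162728 − 0.000235400 ≈ 0.001392 TB.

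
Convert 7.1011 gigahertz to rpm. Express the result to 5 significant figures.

4.2607 × 10^11 revolutions per minute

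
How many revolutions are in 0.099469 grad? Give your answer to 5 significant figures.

0.00024867 rev

1 grad = 0.00250000 revolutions.
Then 0.099469 × 0.00250000 ≈ 0.00024867 rev.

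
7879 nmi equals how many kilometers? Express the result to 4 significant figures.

14590 km

1 nautical mile = 1.85200 kilometers.
Then 7879 × 1.85200 ≈ 14590 km.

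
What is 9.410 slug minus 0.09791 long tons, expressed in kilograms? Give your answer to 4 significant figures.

9.410 slug = 137.329 kg and 0.09791 long ton = 99.4812 kg.
137.329 − 99.4812 ≈ 37.85 kg.

37.85 kg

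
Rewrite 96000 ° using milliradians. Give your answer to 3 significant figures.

1.68e+6 milliradians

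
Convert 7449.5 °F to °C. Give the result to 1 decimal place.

4120.8 °C

°C = (°F − 32) × 5/9.
Applying the formula gives 4120.8 °C.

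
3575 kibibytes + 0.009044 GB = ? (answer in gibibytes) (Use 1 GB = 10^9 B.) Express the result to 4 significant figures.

0.01183 gibibytes

3575 KiB = 0.00340939 GiB and 0.009044 GB = 0.00842288 GiB.
0.00340939 + 0.00842288 ≈ 0.01183 GiB.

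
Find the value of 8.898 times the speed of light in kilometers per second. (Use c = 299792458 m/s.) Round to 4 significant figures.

2.668e+6 kilometers per second

1 speed of light = 299792 km/s.
Thus 8.898 × 299792 ≈ 2.668e+6 km/s.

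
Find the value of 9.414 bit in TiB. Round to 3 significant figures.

1.07 × 10^-12 TiB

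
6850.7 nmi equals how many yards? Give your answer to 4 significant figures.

1 nautical mile = 2025.37 yd.
Then 6850.7 × 2025.37 ≈ 1.388e+7 yd.

1.388e+7 yd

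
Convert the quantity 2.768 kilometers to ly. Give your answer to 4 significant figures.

1 km = 1.05700 × 10^-13 ly.
Then 2.768 × 1.05700 × 10^-13 ≈ 2.926 × 10^-13 ly.

2.926 × 10^-13 ly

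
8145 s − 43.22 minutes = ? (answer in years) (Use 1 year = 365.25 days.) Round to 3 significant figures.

0.000176 yr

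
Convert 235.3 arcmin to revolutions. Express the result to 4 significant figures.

1 arcminute = 4.62963e-5 rev.
Thus 235.3 × 4.62963e-5 ≈ 0.01089 rev.

0.01089 rev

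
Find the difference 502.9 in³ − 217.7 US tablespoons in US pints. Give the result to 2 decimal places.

502.9 in³ = 17.41645 US pt and 217.7 US tbsp = 6.803125 US pt.
17.41645 − 6.803125 ≈ 10.61 US pt.

10.61 US pt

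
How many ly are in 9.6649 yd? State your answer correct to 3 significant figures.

9.34e-16 ly

1 yd = 9.66522e-17 light-years.
Then 9.6649 × 9.66522e-17 ≈ 9.34e-16 ly.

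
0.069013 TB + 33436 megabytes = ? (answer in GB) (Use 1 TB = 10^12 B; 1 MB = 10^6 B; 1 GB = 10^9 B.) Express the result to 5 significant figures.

0.069013 TB = 69.0130 GB and 33436 MB = 33.4360 GB.
69.0130 + 33.4360 ≈ 102.45 GB.

102.45 GB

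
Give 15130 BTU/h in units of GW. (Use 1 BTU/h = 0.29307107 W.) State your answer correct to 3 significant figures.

1 BTU/h = 2.93071e-10 gigawatts.
15130 × 2.93071e-10 ≈ 4.43e-6 GW.

4.43e-6 gigawatts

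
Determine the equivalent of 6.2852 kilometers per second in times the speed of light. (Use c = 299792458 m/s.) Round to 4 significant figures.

2.097 × 10^-5 c

1 kilometer per second = 3.33564 × 10^-6 times the speed of light.
So 6.2852 × 3.33564 × 10^-6 ≈ 2.097 × 10^-5 c.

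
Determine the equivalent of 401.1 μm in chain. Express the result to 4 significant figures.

1.994 × 10^-5 chains

1 μm = 4.97097 × 10^-8 chain.
Then 401.1 × 4.97097 × 10^-8 ≈ 1.994 × 10^-5 chain.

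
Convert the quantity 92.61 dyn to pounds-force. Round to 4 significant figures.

1 dyne = 2.24809e-6 pounds-force.
Thus 92.61 × 2.24809e-6 ≈ 0.0002082 lbf.

0.0002082 pounds-force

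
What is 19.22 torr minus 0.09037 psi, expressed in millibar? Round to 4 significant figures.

19.22 torr = 25.6246 mbar and 0.09037 psi = 6.23079 mbar.
25.6246 − 6.23079 ≈ 19.39 mbar.

19.39 millibar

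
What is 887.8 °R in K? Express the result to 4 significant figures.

°R = K × 9/5.
Applying the formula gives 493.2 K.

493.2 kelvins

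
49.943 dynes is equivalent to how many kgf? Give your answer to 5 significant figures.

5.0928e-5 kgf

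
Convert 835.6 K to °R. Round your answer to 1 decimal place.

°R = K × 9/5.
Applying the formula gives 1504.1 °R.

1504.1 °R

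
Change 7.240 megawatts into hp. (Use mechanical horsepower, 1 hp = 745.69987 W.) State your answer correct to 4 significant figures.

1 MW = 1341.02 hp.
Then 7.240 × 1341.02 ≈ 9709 hp.

9709 horsepower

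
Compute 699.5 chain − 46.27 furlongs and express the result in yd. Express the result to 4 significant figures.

5210 yd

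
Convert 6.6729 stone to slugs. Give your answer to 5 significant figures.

2.9036 slugs

1 stone = 0.435133 slugs.
Then 6.6729 × 0.435133 ≈ 2.9036 slug.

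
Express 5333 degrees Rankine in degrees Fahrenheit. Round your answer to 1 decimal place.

°R = °F + 459.67.
Applying the formula gives 4873.3 °F.

4873.3 °F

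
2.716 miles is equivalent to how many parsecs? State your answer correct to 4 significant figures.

1 mi = 5.21553 × 10^-14 pc.
2.716 × 5.21553 × 10^-14 ≈ 1.417 × 10^-13 pc.

1.417 × 10^-13 parsecs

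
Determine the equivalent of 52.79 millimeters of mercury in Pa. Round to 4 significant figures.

1 mmHg = 133.322 Pa.
Then 52.79 × 133.322 ≈ 7038 Pa.

7038 pascals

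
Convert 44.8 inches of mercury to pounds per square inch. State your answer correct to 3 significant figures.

22.0 pounds per square inch

1 inch of mercury = 0.491154 pounds per square inch.
Thus 44.8 × 0.491154 ≈ 22.0 psi.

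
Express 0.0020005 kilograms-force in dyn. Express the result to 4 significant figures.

1 kgf = 980665 dynes.
0.0020005 × 980665 ≈ 1962 dyn.

1962 dyn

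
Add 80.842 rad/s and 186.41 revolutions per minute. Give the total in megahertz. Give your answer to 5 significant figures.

1.5973e-5 megahertz

80.842 rad/s = 1.28664e-5 MHz and 186.41 rpm = 3.10683e-6 MHz.
1.28664e-5 + 3.10683e-6 ≈ 1.5973e-5 MHz.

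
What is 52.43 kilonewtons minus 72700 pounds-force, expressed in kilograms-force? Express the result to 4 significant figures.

52.43 kN = 5346.37 kgf and 72700 lbf = 32976.2 kgf.
5346.37 − 32976.2 ≈ -27630 kgf.

-27630 kgf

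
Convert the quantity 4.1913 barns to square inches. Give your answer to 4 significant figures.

6.497e-25 in²

1 barn = 1.55000e-25 square inches.
Thus 4.1913 × 1.55000e-25 ≈ 6.497e-25 in².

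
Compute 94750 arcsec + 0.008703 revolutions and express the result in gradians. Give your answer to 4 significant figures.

94750 arcsec = 29.24383 grad and 0.008703 rev = 3.481200 grad.
29.24383 + 3.481200 ≈ 32.73 grad.

32.73 grad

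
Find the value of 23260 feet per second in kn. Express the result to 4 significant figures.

13780 knots

1 ft/s = 0.592484 knots.
Thus 23260 × 0.592484 ≈ 13780 kn.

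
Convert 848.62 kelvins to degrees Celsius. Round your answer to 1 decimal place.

575.5 °C

K = °C + 273.15.
Applying the formula gives 575.5 °C.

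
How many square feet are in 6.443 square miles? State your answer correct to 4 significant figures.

1 square mile = 2.78784e+7 ft².
So 6.443 × 2.78784e+7 ≈ 1.796e+8 ft².

1.796e+8 square feet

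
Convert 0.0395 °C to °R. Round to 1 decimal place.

491.7 °R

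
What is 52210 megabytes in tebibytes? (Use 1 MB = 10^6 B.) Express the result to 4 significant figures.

0.04748 TiB

1 MB = 9.09495e-7 TiB.
52210 × 9.09495e-7 ≈ 0.04748 TiB.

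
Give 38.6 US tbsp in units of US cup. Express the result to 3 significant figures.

2.41 US cup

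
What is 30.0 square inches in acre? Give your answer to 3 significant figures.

4.78e-6 acres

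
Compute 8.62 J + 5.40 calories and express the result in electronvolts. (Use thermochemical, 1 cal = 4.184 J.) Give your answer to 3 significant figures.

1.95e+20 eV

8.62 J = 5.38018e+19 eV and 5.40 cal = 1.41018e+20 eV.
5.38018e+19 + 1.41018e+20 ≈ 1.95e+20 eV.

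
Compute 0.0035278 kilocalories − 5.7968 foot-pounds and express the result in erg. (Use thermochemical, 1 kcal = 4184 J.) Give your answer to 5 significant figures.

0.0035278 kcal = 1.47603 × 10^8 erg and 5.7968 ft·lbf = 7.85941 × 10^7 erg.
1.47603 × 10^8 − 7.85941 × 10^7 ≈ 6.9009 × 10^7 erg.

6.9009 × 10^7 ergs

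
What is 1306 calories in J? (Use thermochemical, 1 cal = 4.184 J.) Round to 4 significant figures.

1 calorie = 4.18400 joules.
1306 × 4.18400 ≈ 5464 J.

5464 J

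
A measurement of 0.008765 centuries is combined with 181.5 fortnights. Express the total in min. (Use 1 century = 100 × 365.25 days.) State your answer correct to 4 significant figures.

4.120 × 10^6 minutes

0.008765 century = 461004 min and 181.5 fortnight = 3.65904 × 10^6 min.
461004 + 3.65904 × 10^6 ≈ 4.120 × 10^6 min.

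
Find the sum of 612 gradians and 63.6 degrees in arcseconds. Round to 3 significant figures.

2.21e+6 arcsec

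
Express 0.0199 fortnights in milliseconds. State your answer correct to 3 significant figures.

1 fortnight = 1.20960e+9 ms.
0.0199 × 1.20960e+9 ≈ 2.41e+7 ms.

2.41e+7 ms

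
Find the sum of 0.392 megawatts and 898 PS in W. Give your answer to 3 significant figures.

0.392 MW = 392000 W and 898 PS = 660478 W.
392000 + 660478 ≈ 1.05 × 10^6 W.

1.05 × 10^6 watts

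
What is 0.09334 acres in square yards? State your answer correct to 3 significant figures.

452 yd²

1 acre = 4840.00 yd².
So 0.09334 × 4840.00 ≈ 452 yd².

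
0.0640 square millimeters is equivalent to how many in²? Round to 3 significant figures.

1 mm² = 0.00155000 square inches.
Thus 0.0640 × 0.00155000 ≈ 9.92 × 10^-5 in².

9.92 × 10^-5 in²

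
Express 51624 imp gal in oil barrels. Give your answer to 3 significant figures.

1480 oil barrels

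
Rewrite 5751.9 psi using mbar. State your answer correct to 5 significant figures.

396580 mbar

1 pound per square inch = 68.9476 mbar.
5751.9 × 68.9476 ≈ 396580 mbar.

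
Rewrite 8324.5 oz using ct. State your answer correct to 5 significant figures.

1.1800 × 10^6 carats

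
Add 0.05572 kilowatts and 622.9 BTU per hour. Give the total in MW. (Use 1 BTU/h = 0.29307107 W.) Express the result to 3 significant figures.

0.05572 kW = 5.57200e-5 MW and 622.9 BTU/h = 0.000182554 MW.
5.57200e-5 + 0.000182554 ≈ 0.000238 MW.

0.000238 megawatts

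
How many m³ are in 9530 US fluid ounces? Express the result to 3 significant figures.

1 US fl oz = 2.95735e-5 m³.
9530 × 2.95735e-5 ≈ 0.282 m³.

0.282 m³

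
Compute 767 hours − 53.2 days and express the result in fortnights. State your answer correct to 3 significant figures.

-1.52 fortnight

767 h = 2.28274 fortnight and 53.2 d = 3.80000 fortnight.
2.28274 − 3.80000 ≈ -1.52 fortnight.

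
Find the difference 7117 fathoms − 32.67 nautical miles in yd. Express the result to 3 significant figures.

-51900 yards

7117 fathom = 14234.0 yd and 32.67 nmi = 66168.9 yd.
14234.0 − 66168.9 ≈ -51900 yd.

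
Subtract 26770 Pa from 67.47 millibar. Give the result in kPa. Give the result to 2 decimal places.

-20.02 kilopascals

67.47 mbar = 6.74700 kPa and 26770 Pa = 26.7700 kPa.
6.74700 − 26.7700 ≈ -20.02 kPa.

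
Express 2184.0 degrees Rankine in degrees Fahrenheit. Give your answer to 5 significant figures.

1724.3 degrees Fahrenheit

°R = °F + 459.67.
Applying the formula gives 1724.3 °F.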